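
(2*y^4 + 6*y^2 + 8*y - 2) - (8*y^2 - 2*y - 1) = 2*y^4 - 2*y^2 + 10*y - 1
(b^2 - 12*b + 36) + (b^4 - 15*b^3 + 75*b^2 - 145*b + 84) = b^4 - 15*b^3 + 76*b^2 - 157*b + 120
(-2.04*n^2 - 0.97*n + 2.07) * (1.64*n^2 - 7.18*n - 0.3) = -3.3456*n^4 + 13.0564*n^3 + 10.9714*n^2 - 14.5716*n - 0.621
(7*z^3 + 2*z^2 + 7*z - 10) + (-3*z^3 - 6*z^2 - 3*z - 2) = 4*z^3 - 4*z^2 + 4*z - 12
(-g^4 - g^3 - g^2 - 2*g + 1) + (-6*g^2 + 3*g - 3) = -g^4 - g^3 - 7*g^2 + g - 2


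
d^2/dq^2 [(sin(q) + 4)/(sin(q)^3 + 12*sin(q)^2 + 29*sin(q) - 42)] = -(4*sin(q)^6 + 76*sin(q)^5 + 626*sin(q)^4 + 3240*sin(q)^3 + 10954*sin(q)^2 + 18944*sin(q) + 13196)/((sin(q) - 1)^2*(sin(q) + 6)^3*(sin(q) + 7)^3)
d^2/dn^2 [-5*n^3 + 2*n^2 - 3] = 4 - 30*n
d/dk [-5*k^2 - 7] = -10*k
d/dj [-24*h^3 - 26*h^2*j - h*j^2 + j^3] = -26*h^2 - 2*h*j + 3*j^2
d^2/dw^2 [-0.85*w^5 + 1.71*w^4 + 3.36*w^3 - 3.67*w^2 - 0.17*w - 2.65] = -17.0*w^3 + 20.52*w^2 + 20.16*w - 7.34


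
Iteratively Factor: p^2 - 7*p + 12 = (p - 4)*(p - 3)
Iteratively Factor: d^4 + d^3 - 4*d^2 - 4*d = (d - 2)*(d^3 + 3*d^2 + 2*d) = d*(d - 2)*(d^2 + 3*d + 2) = d*(d - 2)*(d + 2)*(d + 1)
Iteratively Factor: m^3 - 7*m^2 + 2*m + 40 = (m + 2)*(m^2 - 9*m + 20) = (m - 4)*(m + 2)*(m - 5)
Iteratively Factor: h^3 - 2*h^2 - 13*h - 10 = (h + 1)*(h^2 - 3*h - 10) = (h - 5)*(h + 1)*(h + 2)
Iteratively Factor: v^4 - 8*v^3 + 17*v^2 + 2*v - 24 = (v - 3)*(v^3 - 5*v^2 + 2*v + 8) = (v - 3)*(v + 1)*(v^2 - 6*v + 8) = (v - 3)*(v - 2)*(v + 1)*(v - 4)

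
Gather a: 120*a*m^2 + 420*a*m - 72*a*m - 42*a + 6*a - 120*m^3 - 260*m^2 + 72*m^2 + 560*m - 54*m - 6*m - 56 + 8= a*(120*m^2 + 348*m - 36) - 120*m^3 - 188*m^2 + 500*m - 48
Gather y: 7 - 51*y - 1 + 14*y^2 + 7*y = 14*y^2 - 44*y + 6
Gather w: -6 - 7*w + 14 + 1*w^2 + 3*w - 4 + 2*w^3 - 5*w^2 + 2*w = 2*w^3 - 4*w^2 - 2*w + 4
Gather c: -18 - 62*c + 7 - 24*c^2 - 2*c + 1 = -24*c^2 - 64*c - 10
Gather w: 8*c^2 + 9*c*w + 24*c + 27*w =8*c^2 + 24*c + w*(9*c + 27)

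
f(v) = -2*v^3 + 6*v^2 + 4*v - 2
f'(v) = -6*v^2 + 12*v + 4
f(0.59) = 2.04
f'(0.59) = 8.99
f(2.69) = 13.25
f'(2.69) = -7.14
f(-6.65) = 824.89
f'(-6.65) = -341.14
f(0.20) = -0.98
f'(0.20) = 6.16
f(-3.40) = 132.37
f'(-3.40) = -106.16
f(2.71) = 13.10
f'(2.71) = -7.54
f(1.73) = 12.52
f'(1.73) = 6.80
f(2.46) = 14.38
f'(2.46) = -2.79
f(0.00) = -2.00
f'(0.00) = 4.00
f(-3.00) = 94.00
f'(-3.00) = -86.00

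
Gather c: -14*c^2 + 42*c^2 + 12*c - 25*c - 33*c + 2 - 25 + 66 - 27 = 28*c^2 - 46*c + 16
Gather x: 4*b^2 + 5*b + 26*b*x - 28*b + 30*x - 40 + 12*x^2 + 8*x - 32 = 4*b^2 - 23*b + 12*x^2 + x*(26*b + 38) - 72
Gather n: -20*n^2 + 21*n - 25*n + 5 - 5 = -20*n^2 - 4*n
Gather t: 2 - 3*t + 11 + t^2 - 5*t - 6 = t^2 - 8*t + 7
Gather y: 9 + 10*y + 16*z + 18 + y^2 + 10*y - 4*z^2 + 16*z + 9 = y^2 + 20*y - 4*z^2 + 32*z + 36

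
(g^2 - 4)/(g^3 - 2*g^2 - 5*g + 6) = (g - 2)/(g^2 - 4*g + 3)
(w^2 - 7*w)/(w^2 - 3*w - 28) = w/(w + 4)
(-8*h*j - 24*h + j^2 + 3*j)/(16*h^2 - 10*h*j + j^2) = (-j - 3)/(2*h - j)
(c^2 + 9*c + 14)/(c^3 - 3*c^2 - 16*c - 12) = (c + 7)/(c^2 - 5*c - 6)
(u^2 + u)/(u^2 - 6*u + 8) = u*(u + 1)/(u^2 - 6*u + 8)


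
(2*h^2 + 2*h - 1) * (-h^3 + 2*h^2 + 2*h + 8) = -2*h^5 + 2*h^4 + 9*h^3 + 18*h^2 + 14*h - 8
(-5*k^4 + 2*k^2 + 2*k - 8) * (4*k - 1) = -20*k^5 + 5*k^4 + 8*k^3 + 6*k^2 - 34*k + 8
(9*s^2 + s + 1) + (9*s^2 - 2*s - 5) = 18*s^2 - s - 4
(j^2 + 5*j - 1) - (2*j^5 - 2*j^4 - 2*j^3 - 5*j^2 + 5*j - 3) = -2*j^5 + 2*j^4 + 2*j^3 + 6*j^2 + 2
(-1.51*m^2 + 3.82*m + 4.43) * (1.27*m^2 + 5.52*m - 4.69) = -1.9177*m^4 - 3.4838*m^3 + 33.7944*m^2 + 6.5378*m - 20.7767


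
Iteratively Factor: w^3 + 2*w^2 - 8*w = (w)*(w^2 + 2*w - 8) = w*(w - 2)*(w + 4)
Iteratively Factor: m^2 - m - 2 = (m - 2)*(m + 1)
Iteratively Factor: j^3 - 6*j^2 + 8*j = (j - 2)*(j^2 - 4*j) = (j - 4)*(j - 2)*(j)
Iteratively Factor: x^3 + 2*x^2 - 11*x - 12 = (x + 1)*(x^2 + x - 12) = (x - 3)*(x + 1)*(x + 4)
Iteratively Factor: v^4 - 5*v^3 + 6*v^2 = (v)*(v^3 - 5*v^2 + 6*v) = v*(v - 2)*(v^2 - 3*v) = v*(v - 3)*(v - 2)*(v)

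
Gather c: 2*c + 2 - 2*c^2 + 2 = -2*c^2 + 2*c + 4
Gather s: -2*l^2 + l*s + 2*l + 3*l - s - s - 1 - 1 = -2*l^2 + 5*l + s*(l - 2) - 2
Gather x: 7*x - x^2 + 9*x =-x^2 + 16*x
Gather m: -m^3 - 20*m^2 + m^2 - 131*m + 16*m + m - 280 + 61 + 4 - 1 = -m^3 - 19*m^2 - 114*m - 216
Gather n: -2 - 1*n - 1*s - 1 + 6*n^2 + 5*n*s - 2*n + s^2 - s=6*n^2 + n*(5*s - 3) + s^2 - 2*s - 3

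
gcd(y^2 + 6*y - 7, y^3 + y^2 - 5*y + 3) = y - 1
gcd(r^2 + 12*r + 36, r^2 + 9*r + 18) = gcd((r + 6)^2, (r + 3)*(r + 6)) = r + 6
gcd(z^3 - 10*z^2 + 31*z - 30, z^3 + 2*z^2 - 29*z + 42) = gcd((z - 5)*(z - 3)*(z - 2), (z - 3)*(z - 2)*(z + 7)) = z^2 - 5*z + 6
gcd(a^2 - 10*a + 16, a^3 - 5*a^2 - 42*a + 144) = a - 8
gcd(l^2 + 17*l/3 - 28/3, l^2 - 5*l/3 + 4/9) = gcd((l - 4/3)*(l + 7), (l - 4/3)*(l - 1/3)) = l - 4/3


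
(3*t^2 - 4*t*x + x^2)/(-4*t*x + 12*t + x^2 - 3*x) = (-3*t^2 + 4*t*x - x^2)/(4*t*x - 12*t - x^2 + 3*x)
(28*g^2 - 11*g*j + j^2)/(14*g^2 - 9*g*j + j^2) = (4*g - j)/(2*g - j)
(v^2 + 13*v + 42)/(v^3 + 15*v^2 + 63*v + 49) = (v + 6)/(v^2 + 8*v + 7)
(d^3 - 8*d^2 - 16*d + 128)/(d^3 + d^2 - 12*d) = (d^2 - 12*d + 32)/(d*(d - 3))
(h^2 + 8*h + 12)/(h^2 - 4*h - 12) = (h + 6)/(h - 6)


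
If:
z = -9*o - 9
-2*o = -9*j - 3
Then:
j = -2*z/81 - 5/9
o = -z/9 - 1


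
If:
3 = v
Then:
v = 3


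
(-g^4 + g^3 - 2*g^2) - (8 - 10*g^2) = -g^4 + g^3 + 8*g^2 - 8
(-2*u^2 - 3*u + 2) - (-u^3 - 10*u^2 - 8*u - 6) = u^3 + 8*u^2 + 5*u + 8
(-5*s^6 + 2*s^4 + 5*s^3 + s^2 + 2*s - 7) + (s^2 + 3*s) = -5*s^6 + 2*s^4 + 5*s^3 + 2*s^2 + 5*s - 7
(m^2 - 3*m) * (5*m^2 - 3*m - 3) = 5*m^4 - 18*m^3 + 6*m^2 + 9*m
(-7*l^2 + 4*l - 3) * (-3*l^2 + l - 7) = 21*l^4 - 19*l^3 + 62*l^2 - 31*l + 21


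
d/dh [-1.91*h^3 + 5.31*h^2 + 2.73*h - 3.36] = -5.73*h^2 + 10.62*h + 2.73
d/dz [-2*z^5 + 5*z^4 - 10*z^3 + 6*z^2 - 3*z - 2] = -10*z^4 + 20*z^3 - 30*z^2 + 12*z - 3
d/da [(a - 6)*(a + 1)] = 2*a - 5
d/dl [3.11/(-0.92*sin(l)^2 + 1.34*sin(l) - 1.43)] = (5.7224*sin(l) - 4.1674)*cos(l)/(0.92*sin(l)^2 - 1.34*sin(l) + 1.43)^2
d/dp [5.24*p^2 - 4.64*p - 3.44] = 10.48*p - 4.64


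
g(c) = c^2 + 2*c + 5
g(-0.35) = 4.42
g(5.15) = 41.82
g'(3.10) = 8.20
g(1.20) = 8.84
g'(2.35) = 6.70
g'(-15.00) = -28.00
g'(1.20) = 4.40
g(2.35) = 15.22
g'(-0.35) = 1.30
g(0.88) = 7.53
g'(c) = 2*c + 2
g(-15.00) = 200.00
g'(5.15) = 12.30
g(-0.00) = 5.00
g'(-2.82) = -3.64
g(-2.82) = 7.31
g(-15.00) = 200.00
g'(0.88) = 3.76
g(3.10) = 20.81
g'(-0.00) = 2.00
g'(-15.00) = -28.00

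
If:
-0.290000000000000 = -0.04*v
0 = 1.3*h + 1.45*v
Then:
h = -8.09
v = 7.25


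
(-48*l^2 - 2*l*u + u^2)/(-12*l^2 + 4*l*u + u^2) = (-8*l + u)/(-2*l + u)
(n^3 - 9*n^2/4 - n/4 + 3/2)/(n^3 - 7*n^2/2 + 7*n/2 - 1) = (4*n + 3)/(2*(2*n - 1))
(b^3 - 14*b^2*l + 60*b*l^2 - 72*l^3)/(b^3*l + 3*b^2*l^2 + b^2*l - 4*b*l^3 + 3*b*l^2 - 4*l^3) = (b^3 - 14*b^2*l + 60*b*l^2 - 72*l^3)/(l*(b^3 + 3*b^2*l + b^2 - 4*b*l^2 + 3*b*l - 4*l^2))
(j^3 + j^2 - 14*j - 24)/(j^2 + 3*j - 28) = (j^2 + 5*j + 6)/(j + 7)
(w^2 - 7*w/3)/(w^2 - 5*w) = (w - 7/3)/(w - 5)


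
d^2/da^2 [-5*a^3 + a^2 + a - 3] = 2 - 30*a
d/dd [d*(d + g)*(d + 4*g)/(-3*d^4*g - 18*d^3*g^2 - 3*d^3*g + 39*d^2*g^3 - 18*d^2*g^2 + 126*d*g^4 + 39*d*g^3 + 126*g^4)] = (d*(d + g)*(d + 4*g)*(4*d^3 + 18*d^2*g + 3*d^2 - 26*d*g^2 + 12*d*g - 42*g^3 - 13*g^2) - (d*(d + g) + d*(d + 4*g) + (d + g)*(d + 4*g))*(d^4 + 6*d^3*g + d^3 - 13*d^2*g^2 + 6*d^2*g - 42*d*g^3 - 13*d*g^2 - 42*g^3))/(3*g*(d^4 + 6*d^3*g + d^3 - 13*d^2*g^2 + 6*d^2*g - 42*d*g^3 - 13*d*g^2 - 42*g^3)^2)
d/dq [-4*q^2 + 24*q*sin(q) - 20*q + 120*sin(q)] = 24*q*cos(q) - 8*q + 24*sin(q) + 120*cos(q) - 20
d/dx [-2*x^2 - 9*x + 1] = -4*x - 9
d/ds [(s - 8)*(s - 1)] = 2*s - 9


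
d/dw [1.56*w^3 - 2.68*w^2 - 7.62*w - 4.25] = 4.68*w^2 - 5.36*w - 7.62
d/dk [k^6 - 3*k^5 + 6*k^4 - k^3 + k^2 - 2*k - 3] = 6*k^5 - 15*k^4 + 24*k^3 - 3*k^2 + 2*k - 2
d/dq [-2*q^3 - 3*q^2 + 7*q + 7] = -6*q^2 - 6*q + 7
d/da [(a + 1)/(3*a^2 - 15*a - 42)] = (a^2 - 5*a - (a + 1)*(2*a - 5) - 14)/(3*(-a^2 + 5*a + 14)^2)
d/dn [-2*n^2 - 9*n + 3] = -4*n - 9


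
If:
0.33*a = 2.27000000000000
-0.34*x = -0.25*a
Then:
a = 6.88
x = 5.06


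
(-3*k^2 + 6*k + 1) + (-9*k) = -3*k^2 - 3*k + 1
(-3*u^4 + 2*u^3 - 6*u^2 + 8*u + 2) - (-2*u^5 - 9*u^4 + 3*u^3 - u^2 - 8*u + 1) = 2*u^5 + 6*u^4 - u^3 - 5*u^2 + 16*u + 1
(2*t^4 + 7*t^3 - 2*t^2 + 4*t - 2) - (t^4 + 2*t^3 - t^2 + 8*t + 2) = t^4 + 5*t^3 - t^2 - 4*t - 4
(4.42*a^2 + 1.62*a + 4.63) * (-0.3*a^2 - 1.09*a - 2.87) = -1.326*a^4 - 5.3038*a^3 - 15.8402*a^2 - 9.6961*a - 13.2881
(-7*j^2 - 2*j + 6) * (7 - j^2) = 7*j^4 + 2*j^3 - 55*j^2 - 14*j + 42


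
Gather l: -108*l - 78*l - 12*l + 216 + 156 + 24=396 - 198*l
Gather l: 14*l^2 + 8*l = 14*l^2 + 8*l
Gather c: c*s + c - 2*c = c*(s - 1)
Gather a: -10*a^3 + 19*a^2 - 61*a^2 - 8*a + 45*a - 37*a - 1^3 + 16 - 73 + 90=-10*a^3 - 42*a^2 + 32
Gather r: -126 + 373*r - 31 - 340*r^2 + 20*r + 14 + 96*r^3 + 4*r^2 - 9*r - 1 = 96*r^3 - 336*r^2 + 384*r - 144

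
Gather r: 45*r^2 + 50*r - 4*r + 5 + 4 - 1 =45*r^2 + 46*r + 8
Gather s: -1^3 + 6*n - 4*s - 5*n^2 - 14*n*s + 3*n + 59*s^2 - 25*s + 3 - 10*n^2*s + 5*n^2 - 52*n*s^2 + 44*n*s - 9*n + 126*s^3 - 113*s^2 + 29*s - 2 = 126*s^3 + s^2*(-52*n - 54) + s*(-10*n^2 + 30*n)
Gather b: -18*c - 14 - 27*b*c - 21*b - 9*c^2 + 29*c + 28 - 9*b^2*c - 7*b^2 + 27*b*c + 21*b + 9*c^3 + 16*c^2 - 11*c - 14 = b^2*(-9*c - 7) + 9*c^3 + 7*c^2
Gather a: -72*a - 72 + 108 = 36 - 72*a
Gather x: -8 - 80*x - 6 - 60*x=-140*x - 14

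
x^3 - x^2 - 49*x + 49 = (x - 7)*(x - 1)*(x + 7)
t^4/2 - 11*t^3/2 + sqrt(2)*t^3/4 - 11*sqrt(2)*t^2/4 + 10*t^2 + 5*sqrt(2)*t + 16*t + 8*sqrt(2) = (t/2 + 1/2)*(t - 8)*(t - 4)*(t + sqrt(2)/2)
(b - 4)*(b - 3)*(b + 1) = b^3 - 6*b^2 + 5*b + 12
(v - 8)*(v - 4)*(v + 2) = v^3 - 10*v^2 + 8*v + 64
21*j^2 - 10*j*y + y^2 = (-7*j + y)*(-3*j + y)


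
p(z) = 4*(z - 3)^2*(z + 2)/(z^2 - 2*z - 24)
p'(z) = 4*(2 - 2*z)*(z - 3)^2*(z + 2)/(z^2 - 2*z - 24)^2 + 4*(z - 3)^2/(z^2 - 2*z - 24) + 4*(z + 2)*(2*z - 6)/(z^2 - 2*z - 24)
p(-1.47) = -2.24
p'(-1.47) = -2.64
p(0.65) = -2.35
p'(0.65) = 1.18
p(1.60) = -1.15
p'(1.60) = 1.26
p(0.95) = -1.98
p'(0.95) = 1.27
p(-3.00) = 16.00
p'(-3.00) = -35.56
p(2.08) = -0.58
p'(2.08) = 1.07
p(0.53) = -2.49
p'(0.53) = 1.13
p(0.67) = -2.33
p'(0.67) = 1.19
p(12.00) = 47.25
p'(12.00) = 3.05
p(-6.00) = -54.00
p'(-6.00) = -6.00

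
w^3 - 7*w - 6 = (w - 3)*(w + 1)*(w + 2)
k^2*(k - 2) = k^3 - 2*k^2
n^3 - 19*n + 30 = (n - 3)*(n - 2)*(n + 5)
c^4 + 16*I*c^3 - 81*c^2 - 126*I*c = c*(c + 3*I)*(c + 6*I)*(c + 7*I)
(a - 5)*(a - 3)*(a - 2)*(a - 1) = a^4 - 11*a^3 + 41*a^2 - 61*a + 30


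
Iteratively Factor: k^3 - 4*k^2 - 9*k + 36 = (k + 3)*(k^2 - 7*k + 12) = (k - 3)*(k + 3)*(k - 4)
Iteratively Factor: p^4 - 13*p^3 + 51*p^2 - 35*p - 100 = (p - 5)*(p^3 - 8*p^2 + 11*p + 20) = (p - 5)*(p + 1)*(p^2 - 9*p + 20) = (p - 5)*(p - 4)*(p + 1)*(p - 5)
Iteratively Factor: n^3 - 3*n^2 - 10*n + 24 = (n - 4)*(n^2 + n - 6) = (n - 4)*(n - 2)*(n + 3)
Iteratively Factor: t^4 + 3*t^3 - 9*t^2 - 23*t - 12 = (t + 4)*(t^3 - t^2 - 5*t - 3) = (t + 1)*(t + 4)*(t^2 - 2*t - 3) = (t + 1)^2*(t + 4)*(t - 3)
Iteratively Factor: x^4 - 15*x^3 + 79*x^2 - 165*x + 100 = (x - 5)*(x^3 - 10*x^2 + 29*x - 20) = (x - 5)*(x - 4)*(x^2 - 6*x + 5) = (x - 5)^2*(x - 4)*(x - 1)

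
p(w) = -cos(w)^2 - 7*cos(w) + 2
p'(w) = 2*sin(w)*cos(w) + 7*sin(w)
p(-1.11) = -1.31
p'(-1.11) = -7.07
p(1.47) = 1.29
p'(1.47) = 7.16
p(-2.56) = 7.15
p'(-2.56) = -2.93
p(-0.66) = -4.15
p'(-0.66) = -5.26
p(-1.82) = 3.67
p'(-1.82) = -6.31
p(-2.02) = 4.85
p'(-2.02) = -5.52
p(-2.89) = 7.84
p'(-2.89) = -1.26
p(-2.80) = 7.71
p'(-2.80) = -1.71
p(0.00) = -6.00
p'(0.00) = 0.00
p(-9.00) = 7.55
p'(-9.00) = -2.13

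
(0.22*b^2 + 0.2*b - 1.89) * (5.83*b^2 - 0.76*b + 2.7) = 1.2826*b^4 + 0.9988*b^3 - 10.5767*b^2 + 1.9764*b - 5.103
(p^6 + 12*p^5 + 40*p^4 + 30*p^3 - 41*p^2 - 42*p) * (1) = p^6 + 12*p^5 + 40*p^4 + 30*p^3 - 41*p^2 - 42*p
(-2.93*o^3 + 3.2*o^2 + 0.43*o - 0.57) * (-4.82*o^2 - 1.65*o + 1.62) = 14.1226*o^5 - 10.5895*o^4 - 12.0992*o^3 + 7.2219*o^2 + 1.6371*o - 0.9234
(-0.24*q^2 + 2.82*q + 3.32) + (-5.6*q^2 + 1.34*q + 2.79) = -5.84*q^2 + 4.16*q + 6.11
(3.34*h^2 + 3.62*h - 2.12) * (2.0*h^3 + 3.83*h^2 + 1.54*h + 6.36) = 6.68*h^5 + 20.0322*h^4 + 14.7682*h^3 + 18.6976*h^2 + 19.7584*h - 13.4832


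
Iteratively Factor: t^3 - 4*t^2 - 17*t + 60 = (t - 5)*(t^2 + t - 12) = (t - 5)*(t + 4)*(t - 3)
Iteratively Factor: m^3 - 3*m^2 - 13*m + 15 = (m + 3)*(m^2 - 6*m + 5) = (m - 1)*(m + 3)*(m - 5)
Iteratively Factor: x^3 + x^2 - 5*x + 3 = (x + 3)*(x^2 - 2*x + 1) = (x - 1)*(x + 3)*(x - 1)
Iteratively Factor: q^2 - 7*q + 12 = (q - 3)*(q - 4)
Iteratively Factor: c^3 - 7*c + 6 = (c + 3)*(c^2 - 3*c + 2) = (c - 2)*(c + 3)*(c - 1)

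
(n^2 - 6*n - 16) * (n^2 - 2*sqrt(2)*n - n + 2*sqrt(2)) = n^4 - 7*n^3 - 2*sqrt(2)*n^3 - 10*n^2 + 14*sqrt(2)*n^2 + 16*n + 20*sqrt(2)*n - 32*sqrt(2)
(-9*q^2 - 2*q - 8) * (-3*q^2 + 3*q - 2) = 27*q^4 - 21*q^3 + 36*q^2 - 20*q + 16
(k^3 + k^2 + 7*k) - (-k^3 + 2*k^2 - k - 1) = 2*k^3 - k^2 + 8*k + 1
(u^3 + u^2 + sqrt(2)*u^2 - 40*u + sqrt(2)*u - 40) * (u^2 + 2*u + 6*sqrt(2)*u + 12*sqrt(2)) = u^5 + 3*u^4 + 7*sqrt(2)*u^4 - 26*u^3 + 21*sqrt(2)*u^3 - 226*sqrt(2)*u^2 - 84*u^2 - 720*sqrt(2)*u - 56*u - 480*sqrt(2)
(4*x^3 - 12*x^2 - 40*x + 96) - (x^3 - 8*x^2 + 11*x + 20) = 3*x^3 - 4*x^2 - 51*x + 76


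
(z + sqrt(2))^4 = z^4 + 4*sqrt(2)*z^3 + 12*z^2 + 8*sqrt(2)*z + 4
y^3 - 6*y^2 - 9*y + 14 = (y - 7)*(y - 1)*(y + 2)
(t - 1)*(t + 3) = t^2 + 2*t - 3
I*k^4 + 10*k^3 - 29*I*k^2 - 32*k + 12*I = (k - 6*I)*(k - 2*I)*(k - I)*(I*k + 1)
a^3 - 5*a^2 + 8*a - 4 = (a - 2)^2*(a - 1)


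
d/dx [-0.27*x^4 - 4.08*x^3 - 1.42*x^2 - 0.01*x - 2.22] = -1.08*x^3 - 12.24*x^2 - 2.84*x - 0.01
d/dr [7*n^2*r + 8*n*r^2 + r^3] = 7*n^2 + 16*n*r + 3*r^2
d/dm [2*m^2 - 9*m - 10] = 4*m - 9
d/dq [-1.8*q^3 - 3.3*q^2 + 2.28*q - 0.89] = -5.4*q^2 - 6.6*q + 2.28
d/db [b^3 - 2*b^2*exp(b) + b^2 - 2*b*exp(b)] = -2*b^2*exp(b) + 3*b^2 - 6*b*exp(b) + 2*b - 2*exp(b)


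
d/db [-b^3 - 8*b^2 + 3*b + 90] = -3*b^2 - 16*b + 3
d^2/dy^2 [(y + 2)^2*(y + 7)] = 6*y + 22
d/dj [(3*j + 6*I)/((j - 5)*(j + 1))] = 3*(-j^2 - 4*I*j - 5 + 8*I)/(j^4 - 8*j^3 + 6*j^2 + 40*j + 25)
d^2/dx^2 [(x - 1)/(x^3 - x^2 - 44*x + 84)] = 2*((x - 1)*(-3*x^2 + 2*x + 44)^2 + (-3*x^2 + 2*x - (x - 1)*(3*x - 1) + 44)*(x^3 - x^2 - 44*x + 84))/(x^3 - x^2 - 44*x + 84)^3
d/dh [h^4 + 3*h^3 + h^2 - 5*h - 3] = 4*h^3 + 9*h^2 + 2*h - 5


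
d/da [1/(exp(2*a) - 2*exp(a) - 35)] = 2*(1 - exp(a))*exp(a)/(-exp(2*a) + 2*exp(a) + 35)^2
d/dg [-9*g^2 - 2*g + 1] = -18*g - 2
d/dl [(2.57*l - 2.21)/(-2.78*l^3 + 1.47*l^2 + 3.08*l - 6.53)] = (14.2892*l^3 - 22.2093*l^2 + 6.4974*l - 9.9753)/(7.7284*l^6 - 8.1732*l^5 - 14.9639*l^4 + 45.362*l^3 - 9.7118*l^2 - 40.2248*l + 42.6409)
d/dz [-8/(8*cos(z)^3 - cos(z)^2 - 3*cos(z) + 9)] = 8*(-24*cos(z)^2 + 2*cos(z) + 3)*sin(z)/(8*cos(z)^3 - cos(z)^2 - 3*cos(z) + 9)^2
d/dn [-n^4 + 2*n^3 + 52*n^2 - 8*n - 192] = -4*n^3 + 6*n^2 + 104*n - 8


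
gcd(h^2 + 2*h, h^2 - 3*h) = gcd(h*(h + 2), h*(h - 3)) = h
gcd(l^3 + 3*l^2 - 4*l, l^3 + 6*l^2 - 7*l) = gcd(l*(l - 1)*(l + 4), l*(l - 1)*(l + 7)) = l^2 - l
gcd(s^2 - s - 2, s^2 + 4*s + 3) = s + 1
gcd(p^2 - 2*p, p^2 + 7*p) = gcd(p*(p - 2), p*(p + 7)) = p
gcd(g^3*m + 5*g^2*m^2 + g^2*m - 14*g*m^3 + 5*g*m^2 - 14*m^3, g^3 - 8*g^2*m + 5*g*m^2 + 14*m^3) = g - 2*m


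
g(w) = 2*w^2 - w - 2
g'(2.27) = 8.08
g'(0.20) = -0.20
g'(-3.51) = -15.04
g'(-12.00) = -49.00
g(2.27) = 6.04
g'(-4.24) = -17.96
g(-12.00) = 298.00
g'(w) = 4*w - 1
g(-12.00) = 298.00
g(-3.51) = 26.15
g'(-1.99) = -8.96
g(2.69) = 9.78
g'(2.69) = 9.76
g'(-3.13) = -13.52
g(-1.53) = 4.21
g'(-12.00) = -49.00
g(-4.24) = 38.20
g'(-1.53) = -7.12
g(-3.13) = 20.72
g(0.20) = -2.12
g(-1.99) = 7.91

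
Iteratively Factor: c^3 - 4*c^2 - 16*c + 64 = (c - 4)*(c^2 - 16) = (c - 4)*(c + 4)*(c - 4)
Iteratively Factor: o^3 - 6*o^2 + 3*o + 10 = (o - 5)*(o^2 - o - 2) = (o - 5)*(o + 1)*(o - 2)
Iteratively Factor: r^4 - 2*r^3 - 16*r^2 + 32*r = (r - 4)*(r^3 + 2*r^2 - 8*r) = r*(r - 4)*(r^2 + 2*r - 8) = r*(r - 4)*(r - 2)*(r + 4)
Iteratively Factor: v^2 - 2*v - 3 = (v - 3)*(v + 1)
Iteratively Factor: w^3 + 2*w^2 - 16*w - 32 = (w - 4)*(w^2 + 6*w + 8) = (w - 4)*(w + 2)*(w + 4)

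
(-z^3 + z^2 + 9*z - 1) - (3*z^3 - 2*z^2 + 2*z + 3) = -4*z^3 + 3*z^2 + 7*z - 4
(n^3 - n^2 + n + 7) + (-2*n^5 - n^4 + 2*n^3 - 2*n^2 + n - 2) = -2*n^5 - n^4 + 3*n^3 - 3*n^2 + 2*n + 5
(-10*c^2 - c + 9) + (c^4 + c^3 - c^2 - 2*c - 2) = c^4 + c^3 - 11*c^2 - 3*c + 7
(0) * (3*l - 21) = 0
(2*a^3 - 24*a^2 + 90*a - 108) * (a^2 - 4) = 2*a^5 - 24*a^4 + 82*a^3 - 12*a^2 - 360*a + 432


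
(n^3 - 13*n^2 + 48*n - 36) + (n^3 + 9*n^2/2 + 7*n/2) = 2*n^3 - 17*n^2/2 + 103*n/2 - 36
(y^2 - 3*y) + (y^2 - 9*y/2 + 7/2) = 2*y^2 - 15*y/2 + 7/2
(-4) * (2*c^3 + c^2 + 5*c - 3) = -8*c^3 - 4*c^2 - 20*c + 12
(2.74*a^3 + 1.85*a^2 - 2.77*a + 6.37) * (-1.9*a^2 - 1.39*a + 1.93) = -5.206*a^5 - 7.3236*a^4 + 7.9797*a^3 - 4.6822*a^2 - 14.2004*a + 12.2941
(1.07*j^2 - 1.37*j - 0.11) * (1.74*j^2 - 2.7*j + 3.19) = 1.8618*j^4 - 5.2728*j^3 + 6.9209*j^2 - 4.0733*j - 0.3509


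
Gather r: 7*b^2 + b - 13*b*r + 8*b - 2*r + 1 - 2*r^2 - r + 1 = 7*b^2 + 9*b - 2*r^2 + r*(-13*b - 3) + 2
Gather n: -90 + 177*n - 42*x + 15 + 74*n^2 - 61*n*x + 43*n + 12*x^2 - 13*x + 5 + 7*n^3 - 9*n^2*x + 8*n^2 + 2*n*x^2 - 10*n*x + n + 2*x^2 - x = 7*n^3 + n^2*(82 - 9*x) + n*(2*x^2 - 71*x + 221) + 14*x^2 - 56*x - 70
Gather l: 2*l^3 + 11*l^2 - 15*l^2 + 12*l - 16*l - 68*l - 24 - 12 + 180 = 2*l^3 - 4*l^2 - 72*l + 144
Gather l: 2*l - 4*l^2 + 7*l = -4*l^2 + 9*l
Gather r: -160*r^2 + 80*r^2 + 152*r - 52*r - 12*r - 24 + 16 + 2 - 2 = -80*r^2 + 88*r - 8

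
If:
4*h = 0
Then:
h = 0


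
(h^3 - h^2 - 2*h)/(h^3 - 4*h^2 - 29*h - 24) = h*(h - 2)/(h^2 - 5*h - 24)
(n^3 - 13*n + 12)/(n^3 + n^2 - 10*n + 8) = (n - 3)/(n - 2)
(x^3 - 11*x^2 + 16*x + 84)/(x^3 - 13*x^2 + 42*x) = (x + 2)/x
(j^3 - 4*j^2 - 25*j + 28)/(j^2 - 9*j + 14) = (j^2 + 3*j - 4)/(j - 2)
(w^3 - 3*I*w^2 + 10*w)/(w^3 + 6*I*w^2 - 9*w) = (w^2 - 3*I*w + 10)/(w^2 + 6*I*w - 9)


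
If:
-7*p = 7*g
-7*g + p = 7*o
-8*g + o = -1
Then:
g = 7/64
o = -1/8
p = -7/64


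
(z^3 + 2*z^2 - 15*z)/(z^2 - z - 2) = z*(-z^2 - 2*z + 15)/(-z^2 + z + 2)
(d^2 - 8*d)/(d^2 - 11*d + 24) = d/(d - 3)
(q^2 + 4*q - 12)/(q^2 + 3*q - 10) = (q + 6)/(q + 5)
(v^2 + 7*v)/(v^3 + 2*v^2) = (v + 7)/(v*(v + 2))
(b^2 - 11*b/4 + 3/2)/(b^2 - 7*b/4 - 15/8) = 2*(-4*b^2 + 11*b - 6)/(-8*b^2 + 14*b + 15)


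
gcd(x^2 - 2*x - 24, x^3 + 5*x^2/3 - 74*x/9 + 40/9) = x + 4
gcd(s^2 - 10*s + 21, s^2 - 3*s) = s - 3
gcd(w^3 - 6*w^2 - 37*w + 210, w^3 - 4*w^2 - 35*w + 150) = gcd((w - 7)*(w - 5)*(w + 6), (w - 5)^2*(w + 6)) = w^2 + w - 30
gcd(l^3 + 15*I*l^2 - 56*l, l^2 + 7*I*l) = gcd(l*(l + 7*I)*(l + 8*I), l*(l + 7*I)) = l^2 + 7*I*l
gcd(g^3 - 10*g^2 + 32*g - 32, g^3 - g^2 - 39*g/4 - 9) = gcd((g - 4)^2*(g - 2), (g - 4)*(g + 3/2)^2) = g - 4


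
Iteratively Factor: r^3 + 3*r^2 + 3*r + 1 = (r + 1)*(r^2 + 2*r + 1) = (r + 1)^2*(r + 1)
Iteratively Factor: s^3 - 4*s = (s)*(s^2 - 4) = s*(s + 2)*(s - 2)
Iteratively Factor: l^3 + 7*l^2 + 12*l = (l)*(l^2 + 7*l + 12) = l*(l + 3)*(l + 4)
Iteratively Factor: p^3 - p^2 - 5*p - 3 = (p + 1)*(p^2 - 2*p - 3) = (p + 1)^2*(p - 3)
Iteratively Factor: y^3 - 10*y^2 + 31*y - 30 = (y - 5)*(y^2 - 5*y + 6) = (y - 5)*(y - 3)*(y - 2)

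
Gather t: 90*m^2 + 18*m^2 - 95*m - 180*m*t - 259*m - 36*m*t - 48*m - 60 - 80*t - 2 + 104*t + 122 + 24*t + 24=108*m^2 - 402*m + t*(48 - 216*m) + 84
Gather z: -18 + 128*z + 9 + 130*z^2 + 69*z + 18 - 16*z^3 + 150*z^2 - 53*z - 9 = -16*z^3 + 280*z^2 + 144*z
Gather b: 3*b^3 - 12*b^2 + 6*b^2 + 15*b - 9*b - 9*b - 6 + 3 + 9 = 3*b^3 - 6*b^2 - 3*b + 6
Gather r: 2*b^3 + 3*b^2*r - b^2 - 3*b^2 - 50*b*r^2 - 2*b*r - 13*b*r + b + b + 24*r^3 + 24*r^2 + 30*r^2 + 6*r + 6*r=2*b^3 - 4*b^2 + 2*b + 24*r^3 + r^2*(54 - 50*b) + r*(3*b^2 - 15*b + 12)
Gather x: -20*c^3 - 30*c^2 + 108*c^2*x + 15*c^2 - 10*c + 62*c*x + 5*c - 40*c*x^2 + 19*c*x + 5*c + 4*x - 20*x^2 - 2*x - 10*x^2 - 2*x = -20*c^3 - 15*c^2 + x^2*(-40*c - 30) + x*(108*c^2 + 81*c)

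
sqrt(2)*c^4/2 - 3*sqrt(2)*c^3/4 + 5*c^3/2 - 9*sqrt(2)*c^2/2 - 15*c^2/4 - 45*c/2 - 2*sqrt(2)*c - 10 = (c - 4)*(c + 1/2)*(c + 5*sqrt(2)/2)*(sqrt(2)*c/2 + sqrt(2))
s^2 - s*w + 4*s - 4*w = (s + 4)*(s - w)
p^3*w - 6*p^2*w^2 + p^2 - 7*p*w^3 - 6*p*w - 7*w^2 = (p - 7*w)*(p + w)*(p*w + 1)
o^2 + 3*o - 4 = (o - 1)*(o + 4)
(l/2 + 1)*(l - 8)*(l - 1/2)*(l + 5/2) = l^4/2 - 2*l^3 - 117*l^2/8 - 49*l/4 + 10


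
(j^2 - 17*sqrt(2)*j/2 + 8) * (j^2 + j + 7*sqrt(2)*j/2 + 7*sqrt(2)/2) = j^4 - 5*sqrt(2)*j^3 + j^3 - 103*j^2/2 - 5*sqrt(2)*j^2 - 103*j/2 + 28*sqrt(2)*j + 28*sqrt(2)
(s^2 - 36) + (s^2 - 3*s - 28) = 2*s^2 - 3*s - 64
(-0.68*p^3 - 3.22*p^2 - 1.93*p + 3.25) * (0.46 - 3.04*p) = 2.0672*p^4 + 9.476*p^3 + 4.386*p^2 - 10.7678*p + 1.495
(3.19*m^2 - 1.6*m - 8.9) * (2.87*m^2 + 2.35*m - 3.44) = 9.1553*m^4 + 2.9045*m^3 - 40.2766*m^2 - 15.411*m + 30.616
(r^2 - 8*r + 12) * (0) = 0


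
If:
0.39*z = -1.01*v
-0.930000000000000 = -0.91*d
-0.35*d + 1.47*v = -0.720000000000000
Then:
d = 1.02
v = -0.25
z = 0.64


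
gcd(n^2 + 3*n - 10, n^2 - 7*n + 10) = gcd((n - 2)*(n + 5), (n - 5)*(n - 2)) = n - 2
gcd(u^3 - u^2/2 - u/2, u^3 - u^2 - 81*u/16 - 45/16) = 1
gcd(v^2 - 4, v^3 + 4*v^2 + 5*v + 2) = v + 2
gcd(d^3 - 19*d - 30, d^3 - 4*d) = d + 2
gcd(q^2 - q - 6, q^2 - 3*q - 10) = q + 2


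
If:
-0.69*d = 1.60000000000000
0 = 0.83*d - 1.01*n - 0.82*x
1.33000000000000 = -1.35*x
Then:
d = -2.32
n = -1.11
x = -0.99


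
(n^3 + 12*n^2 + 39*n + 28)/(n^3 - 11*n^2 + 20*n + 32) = (n^2 + 11*n + 28)/(n^2 - 12*n + 32)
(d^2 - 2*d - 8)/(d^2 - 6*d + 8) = (d + 2)/(d - 2)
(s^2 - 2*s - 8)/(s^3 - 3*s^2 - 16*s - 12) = (s - 4)/(s^2 - 5*s - 6)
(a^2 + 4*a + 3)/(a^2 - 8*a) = (a^2 + 4*a + 3)/(a*(a - 8))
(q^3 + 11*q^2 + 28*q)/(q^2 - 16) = q*(q + 7)/(q - 4)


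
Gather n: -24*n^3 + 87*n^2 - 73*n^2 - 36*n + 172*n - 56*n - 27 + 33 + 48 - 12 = -24*n^3 + 14*n^2 + 80*n + 42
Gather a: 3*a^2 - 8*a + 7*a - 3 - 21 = 3*a^2 - a - 24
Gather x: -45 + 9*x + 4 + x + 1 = 10*x - 40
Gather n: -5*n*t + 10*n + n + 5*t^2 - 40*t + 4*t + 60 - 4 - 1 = n*(11 - 5*t) + 5*t^2 - 36*t + 55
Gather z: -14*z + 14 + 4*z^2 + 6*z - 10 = 4*z^2 - 8*z + 4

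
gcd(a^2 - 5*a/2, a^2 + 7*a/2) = a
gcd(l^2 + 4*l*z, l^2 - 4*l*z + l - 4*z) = 1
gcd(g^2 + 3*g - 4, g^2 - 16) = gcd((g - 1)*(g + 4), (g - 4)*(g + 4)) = g + 4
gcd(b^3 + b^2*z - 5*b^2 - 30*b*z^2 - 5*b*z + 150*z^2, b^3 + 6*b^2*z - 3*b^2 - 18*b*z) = b + 6*z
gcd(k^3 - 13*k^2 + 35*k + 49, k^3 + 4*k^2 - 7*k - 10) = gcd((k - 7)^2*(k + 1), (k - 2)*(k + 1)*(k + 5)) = k + 1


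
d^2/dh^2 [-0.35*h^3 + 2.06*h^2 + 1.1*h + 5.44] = 4.12 - 2.1*h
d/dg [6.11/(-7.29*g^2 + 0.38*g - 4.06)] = (89.0838*g - 2.3218)/(7.29*g^2 - 0.38*g + 4.06)^2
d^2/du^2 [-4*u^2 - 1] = -8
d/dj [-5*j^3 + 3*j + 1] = 3 - 15*j^2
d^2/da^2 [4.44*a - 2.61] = 0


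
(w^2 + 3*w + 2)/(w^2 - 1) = (w + 2)/(w - 1)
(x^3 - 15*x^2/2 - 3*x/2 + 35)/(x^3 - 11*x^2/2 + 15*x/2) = (x^2 - 5*x - 14)/(x*(x - 3))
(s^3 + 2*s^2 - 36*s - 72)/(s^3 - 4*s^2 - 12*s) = (s + 6)/s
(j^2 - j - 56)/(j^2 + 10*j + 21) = (j - 8)/(j + 3)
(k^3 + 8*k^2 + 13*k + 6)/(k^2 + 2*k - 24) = (k^2 + 2*k + 1)/(k - 4)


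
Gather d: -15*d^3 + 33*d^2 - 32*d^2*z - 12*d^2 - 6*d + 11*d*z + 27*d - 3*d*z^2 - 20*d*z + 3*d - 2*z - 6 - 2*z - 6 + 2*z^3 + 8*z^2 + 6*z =-15*d^3 + d^2*(21 - 32*z) + d*(-3*z^2 - 9*z + 24) + 2*z^3 + 8*z^2 + 2*z - 12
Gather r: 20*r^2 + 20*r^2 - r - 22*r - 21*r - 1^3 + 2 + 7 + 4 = 40*r^2 - 44*r + 12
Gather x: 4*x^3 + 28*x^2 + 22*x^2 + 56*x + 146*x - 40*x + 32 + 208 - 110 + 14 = 4*x^3 + 50*x^2 + 162*x + 144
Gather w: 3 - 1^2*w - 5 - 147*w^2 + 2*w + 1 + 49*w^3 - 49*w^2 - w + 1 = 49*w^3 - 196*w^2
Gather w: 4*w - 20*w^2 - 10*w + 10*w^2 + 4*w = -10*w^2 - 2*w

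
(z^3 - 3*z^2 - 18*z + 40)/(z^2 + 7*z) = (z^3 - 3*z^2 - 18*z + 40)/(z*(z + 7))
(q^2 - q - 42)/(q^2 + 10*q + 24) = (q - 7)/(q + 4)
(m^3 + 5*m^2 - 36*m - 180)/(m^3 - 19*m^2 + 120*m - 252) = (m^2 + 11*m + 30)/(m^2 - 13*m + 42)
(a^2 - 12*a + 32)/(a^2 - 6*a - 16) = (a - 4)/(a + 2)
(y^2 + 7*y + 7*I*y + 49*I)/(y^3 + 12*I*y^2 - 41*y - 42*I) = (y + 7)/(y^2 + 5*I*y - 6)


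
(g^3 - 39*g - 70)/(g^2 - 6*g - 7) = (g^2 + 7*g + 10)/(g + 1)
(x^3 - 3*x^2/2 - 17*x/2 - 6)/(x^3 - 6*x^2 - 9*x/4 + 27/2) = 2*(x^2 - 3*x - 4)/(2*x^2 - 15*x + 18)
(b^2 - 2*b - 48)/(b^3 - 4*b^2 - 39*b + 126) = (b - 8)/(b^2 - 10*b + 21)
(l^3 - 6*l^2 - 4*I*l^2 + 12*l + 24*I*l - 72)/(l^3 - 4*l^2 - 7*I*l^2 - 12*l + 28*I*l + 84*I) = (l^2 - 4*I*l + 12)/(l^2 + l*(2 - 7*I) - 14*I)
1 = 1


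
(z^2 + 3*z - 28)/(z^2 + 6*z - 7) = (z - 4)/(z - 1)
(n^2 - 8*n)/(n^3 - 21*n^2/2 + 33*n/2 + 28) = 2*n/(2*n^2 - 5*n - 7)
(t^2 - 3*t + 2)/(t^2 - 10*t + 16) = (t - 1)/(t - 8)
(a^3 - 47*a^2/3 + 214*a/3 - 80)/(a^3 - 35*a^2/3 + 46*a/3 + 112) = (3*a - 5)/(3*a + 7)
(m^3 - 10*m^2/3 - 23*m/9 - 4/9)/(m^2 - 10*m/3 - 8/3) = (9*m^2 + 6*m + 1)/(3*(3*m + 2))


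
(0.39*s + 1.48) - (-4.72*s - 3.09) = 5.11*s + 4.57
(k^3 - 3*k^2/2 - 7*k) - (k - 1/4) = k^3 - 3*k^2/2 - 8*k + 1/4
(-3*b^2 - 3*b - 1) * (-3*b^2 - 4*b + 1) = 9*b^4 + 21*b^3 + 12*b^2 + b - 1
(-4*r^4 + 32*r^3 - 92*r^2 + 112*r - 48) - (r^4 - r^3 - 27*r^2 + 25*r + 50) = -5*r^4 + 33*r^3 - 65*r^2 + 87*r - 98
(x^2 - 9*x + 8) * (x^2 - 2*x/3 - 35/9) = x^4 - 29*x^3/3 + 91*x^2/9 + 89*x/3 - 280/9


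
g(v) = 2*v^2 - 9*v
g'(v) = 4*v - 9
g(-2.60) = 36.92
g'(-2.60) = -19.40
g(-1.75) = 21.88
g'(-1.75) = -16.00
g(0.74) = -5.56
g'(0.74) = -6.04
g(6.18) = 20.76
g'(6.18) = 15.72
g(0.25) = -2.12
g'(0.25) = -8.00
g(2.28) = -10.12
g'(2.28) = 0.12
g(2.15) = -10.10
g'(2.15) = -0.40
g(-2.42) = 33.49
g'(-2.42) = -18.68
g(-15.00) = 585.00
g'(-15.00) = -69.00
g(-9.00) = 243.00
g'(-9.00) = -45.00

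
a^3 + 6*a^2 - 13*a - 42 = (a - 3)*(a + 2)*(a + 7)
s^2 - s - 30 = (s - 6)*(s + 5)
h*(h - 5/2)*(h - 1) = h^3 - 7*h^2/2 + 5*h/2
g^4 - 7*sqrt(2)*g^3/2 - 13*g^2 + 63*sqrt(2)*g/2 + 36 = (g - 3)*(g + 3)*(g - 4*sqrt(2))*(g + sqrt(2)/2)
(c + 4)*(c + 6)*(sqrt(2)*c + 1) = sqrt(2)*c^3 + c^2 + 10*sqrt(2)*c^2 + 10*c + 24*sqrt(2)*c + 24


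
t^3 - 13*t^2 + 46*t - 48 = (t - 8)*(t - 3)*(t - 2)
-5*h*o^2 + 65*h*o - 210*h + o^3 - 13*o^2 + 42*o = (-5*h + o)*(o - 7)*(o - 6)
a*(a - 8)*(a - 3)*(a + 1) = a^4 - 10*a^3 + 13*a^2 + 24*a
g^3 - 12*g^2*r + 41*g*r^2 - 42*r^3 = (g - 7*r)*(g - 3*r)*(g - 2*r)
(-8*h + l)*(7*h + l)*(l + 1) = -56*h^2*l - 56*h^2 - h*l^2 - h*l + l^3 + l^2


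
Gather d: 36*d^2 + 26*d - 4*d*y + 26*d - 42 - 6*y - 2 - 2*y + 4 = 36*d^2 + d*(52 - 4*y) - 8*y - 40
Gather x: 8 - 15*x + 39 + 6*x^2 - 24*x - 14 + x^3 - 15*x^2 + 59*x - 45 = x^3 - 9*x^2 + 20*x - 12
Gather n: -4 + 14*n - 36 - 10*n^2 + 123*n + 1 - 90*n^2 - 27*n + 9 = -100*n^2 + 110*n - 30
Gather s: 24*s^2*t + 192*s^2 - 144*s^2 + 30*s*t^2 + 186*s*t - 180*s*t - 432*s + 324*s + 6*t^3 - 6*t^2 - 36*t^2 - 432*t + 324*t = s^2*(24*t + 48) + s*(30*t^2 + 6*t - 108) + 6*t^3 - 42*t^2 - 108*t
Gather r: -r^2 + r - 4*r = -r^2 - 3*r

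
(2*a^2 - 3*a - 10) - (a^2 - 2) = a^2 - 3*a - 8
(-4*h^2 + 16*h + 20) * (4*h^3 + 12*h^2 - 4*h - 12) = -16*h^5 + 16*h^4 + 288*h^3 + 224*h^2 - 272*h - 240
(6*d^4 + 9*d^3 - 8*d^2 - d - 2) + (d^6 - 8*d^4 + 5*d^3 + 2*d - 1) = d^6 - 2*d^4 + 14*d^3 - 8*d^2 + d - 3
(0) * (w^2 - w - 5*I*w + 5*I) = 0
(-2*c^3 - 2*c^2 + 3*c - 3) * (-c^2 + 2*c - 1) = 2*c^5 - 2*c^4 - 5*c^3 + 11*c^2 - 9*c + 3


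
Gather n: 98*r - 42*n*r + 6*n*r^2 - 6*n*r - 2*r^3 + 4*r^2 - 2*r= n*(6*r^2 - 48*r) - 2*r^3 + 4*r^2 + 96*r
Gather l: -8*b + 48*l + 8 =-8*b + 48*l + 8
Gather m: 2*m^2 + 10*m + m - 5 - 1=2*m^2 + 11*m - 6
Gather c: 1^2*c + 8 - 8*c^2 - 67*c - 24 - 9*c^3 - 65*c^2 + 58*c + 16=-9*c^3 - 73*c^2 - 8*c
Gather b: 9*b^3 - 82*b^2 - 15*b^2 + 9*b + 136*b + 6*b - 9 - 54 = 9*b^3 - 97*b^2 + 151*b - 63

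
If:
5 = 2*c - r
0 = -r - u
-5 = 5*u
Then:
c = 3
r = 1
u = -1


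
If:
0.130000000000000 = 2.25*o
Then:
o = 0.06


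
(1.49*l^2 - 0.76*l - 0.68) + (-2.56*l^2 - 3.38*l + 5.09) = -1.07*l^2 - 4.14*l + 4.41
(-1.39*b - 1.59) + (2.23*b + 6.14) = 0.84*b + 4.55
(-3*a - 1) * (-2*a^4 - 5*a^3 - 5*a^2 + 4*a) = 6*a^5 + 17*a^4 + 20*a^3 - 7*a^2 - 4*a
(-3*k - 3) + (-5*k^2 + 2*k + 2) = -5*k^2 - k - 1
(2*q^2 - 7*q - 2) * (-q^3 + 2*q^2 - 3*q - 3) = -2*q^5 + 11*q^4 - 18*q^3 + 11*q^2 + 27*q + 6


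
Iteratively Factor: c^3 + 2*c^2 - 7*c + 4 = (c + 4)*(c^2 - 2*c + 1) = (c - 1)*(c + 4)*(c - 1)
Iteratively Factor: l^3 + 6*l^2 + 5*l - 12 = (l + 4)*(l^2 + 2*l - 3) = (l + 3)*(l + 4)*(l - 1)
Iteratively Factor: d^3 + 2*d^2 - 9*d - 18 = (d - 3)*(d^2 + 5*d + 6) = (d - 3)*(d + 3)*(d + 2)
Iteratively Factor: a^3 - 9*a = (a)*(a^2 - 9) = a*(a + 3)*(a - 3)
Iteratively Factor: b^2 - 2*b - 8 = (b + 2)*(b - 4)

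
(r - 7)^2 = r^2 - 14*r + 49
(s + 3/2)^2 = s^2 + 3*s + 9/4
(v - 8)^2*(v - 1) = v^3 - 17*v^2 + 80*v - 64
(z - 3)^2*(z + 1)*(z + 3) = z^4 - 2*z^3 - 12*z^2 + 18*z + 27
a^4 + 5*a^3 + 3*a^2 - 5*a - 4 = (a - 1)*(a + 1)^2*(a + 4)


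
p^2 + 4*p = p*(p + 4)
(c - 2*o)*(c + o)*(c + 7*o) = c^3 + 6*c^2*o - 9*c*o^2 - 14*o^3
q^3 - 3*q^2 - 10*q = q*(q - 5)*(q + 2)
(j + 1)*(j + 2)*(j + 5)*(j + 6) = j^4 + 14*j^3 + 65*j^2 + 112*j + 60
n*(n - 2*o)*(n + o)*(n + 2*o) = n^4 + n^3*o - 4*n^2*o^2 - 4*n*o^3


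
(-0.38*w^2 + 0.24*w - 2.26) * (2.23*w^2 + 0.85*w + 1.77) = -0.8474*w^4 + 0.2122*w^3 - 5.5084*w^2 - 1.4962*w - 4.0002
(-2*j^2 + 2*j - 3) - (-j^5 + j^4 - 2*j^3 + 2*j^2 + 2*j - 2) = j^5 - j^4 + 2*j^3 - 4*j^2 - 1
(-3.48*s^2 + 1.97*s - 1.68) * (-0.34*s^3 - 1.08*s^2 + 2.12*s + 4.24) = 1.1832*s^5 + 3.0886*s^4 - 8.934*s^3 - 8.7644*s^2 + 4.7912*s - 7.1232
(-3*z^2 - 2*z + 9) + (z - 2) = -3*z^2 - z + 7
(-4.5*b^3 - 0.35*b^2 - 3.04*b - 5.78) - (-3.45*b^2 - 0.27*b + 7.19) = -4.5*b^3 + 3.1*b^2 - 2.77*b - 12.97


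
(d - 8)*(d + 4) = d^2 - 4*d - 32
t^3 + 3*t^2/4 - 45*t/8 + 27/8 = (t - 3/2)*(t - 3/4)*(t + 3)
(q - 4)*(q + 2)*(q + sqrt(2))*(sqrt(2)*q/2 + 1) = sqrt(2)*q^4/2 - sqrt(2)*q^3 + 2*q^3 - 3*sqrt(2)*q^2 - 4*q^2 - 16*q - 2*sqrt(2)*q - 8*sqrt(2)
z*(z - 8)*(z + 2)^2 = z^4 - 4*z^3 - 28*z^2 - 32*z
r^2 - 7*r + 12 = (r - 4)*(r - 3)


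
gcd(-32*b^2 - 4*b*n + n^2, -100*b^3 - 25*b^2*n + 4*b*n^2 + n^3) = 4*b + n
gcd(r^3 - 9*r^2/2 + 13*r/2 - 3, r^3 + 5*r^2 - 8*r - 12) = r - 2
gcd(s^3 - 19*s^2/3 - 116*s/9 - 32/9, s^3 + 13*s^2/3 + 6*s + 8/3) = s + 4/3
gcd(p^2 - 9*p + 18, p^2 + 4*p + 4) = 1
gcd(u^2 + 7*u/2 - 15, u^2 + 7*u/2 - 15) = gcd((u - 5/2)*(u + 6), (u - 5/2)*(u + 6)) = u^2 + 7*u/2 - 15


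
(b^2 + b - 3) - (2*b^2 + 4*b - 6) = -b^2 - 3*b + 3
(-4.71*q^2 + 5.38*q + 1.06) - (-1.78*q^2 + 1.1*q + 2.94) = -2.93*q^2 + 4.28*q - 1.88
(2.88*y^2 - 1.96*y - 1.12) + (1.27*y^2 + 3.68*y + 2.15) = 4.15*y^2 + 1.72*y + 1.03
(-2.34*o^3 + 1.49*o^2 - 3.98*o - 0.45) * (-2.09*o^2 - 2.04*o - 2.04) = 4.8906*o^5 + 1.6595*o^4 + 10.0522*o^3 + 6.0201*o^2 + 9.0372*o + 0.918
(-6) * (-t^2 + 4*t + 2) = 6*t^2 - 24*t - 12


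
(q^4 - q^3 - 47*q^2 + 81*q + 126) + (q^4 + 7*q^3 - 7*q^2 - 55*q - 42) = 2*q^4 + 6*q^3 - 54*q^2 + 26*q + 84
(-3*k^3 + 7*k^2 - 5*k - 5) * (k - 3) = -3*k^4 + 16*k^3 - 26*k^2 + 10*k + 15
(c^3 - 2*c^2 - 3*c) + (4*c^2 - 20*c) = c^3 + 2*c^2 - 23*c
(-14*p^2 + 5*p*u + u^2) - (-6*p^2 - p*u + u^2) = -8*p^2 + 6*p*u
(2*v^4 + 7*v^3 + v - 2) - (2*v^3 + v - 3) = 2*v^4 + 5*v^3 + 1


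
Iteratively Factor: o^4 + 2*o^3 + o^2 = (o + 1)*(o^3 + o^2) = (o + 1)^2*(o^2) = o*(o + 1)^2*(o)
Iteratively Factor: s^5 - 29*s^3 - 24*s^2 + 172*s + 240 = (s - 5)*(s^4 + 5*s^3 - 4*s^2 - 44*s - 48) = (s - 5)*(s + 2)*(s^3 + 3*s^2 - 10*s - 24) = (s - 5)*(s + 2)*(s + 4)*(s^2 - s - 6) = (s - 5)*(s + 2)^2*(s + 4)*(s - 3)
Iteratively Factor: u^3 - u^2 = (u)*(u^2 - u) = u^2*(u - 1)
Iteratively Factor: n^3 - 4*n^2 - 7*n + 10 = (n - 1)*(n^2 - 3*n - 10) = (n - 1)*(n + 2)*(n - 5)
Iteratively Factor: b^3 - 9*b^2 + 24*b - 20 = (b - 2)*(b^2 - 7*b + 10) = (b - 5)*(b - 2)*(b - 2)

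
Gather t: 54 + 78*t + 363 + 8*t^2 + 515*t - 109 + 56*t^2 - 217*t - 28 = 64*t^2 + 376*t + 280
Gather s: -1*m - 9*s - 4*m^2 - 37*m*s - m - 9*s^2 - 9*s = -4*m^2 - 2*m - 9*s^2 + s*(-37*m - 18)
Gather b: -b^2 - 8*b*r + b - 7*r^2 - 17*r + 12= -b^2 + b*(1 - 8*r) - 7*r^2 - 17*r + 12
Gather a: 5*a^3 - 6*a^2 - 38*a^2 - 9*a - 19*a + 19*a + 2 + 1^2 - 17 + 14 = 5*a^3 - 44*a^2 - 9*a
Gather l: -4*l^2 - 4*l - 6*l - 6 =-4*l^2 - 10*l - 6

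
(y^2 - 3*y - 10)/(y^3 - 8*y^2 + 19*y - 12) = (y^2 - 3*y - 10)/(y^3 - 8*y^2 + 19*y - 12)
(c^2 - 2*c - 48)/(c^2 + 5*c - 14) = (c^2 - 2*c - 48)/(c^2 + 5*c - 14)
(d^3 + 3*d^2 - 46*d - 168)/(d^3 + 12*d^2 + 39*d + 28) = (d^2 - d - 42)/(d^2 + 8*d + 7)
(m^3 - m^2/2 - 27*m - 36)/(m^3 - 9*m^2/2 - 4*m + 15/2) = (m^2 - 2*m - 24)/(m^2 - 6*m + 5)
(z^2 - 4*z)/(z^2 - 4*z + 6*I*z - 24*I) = z/(z + 6*I)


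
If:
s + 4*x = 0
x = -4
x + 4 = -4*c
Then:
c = 0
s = 16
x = -4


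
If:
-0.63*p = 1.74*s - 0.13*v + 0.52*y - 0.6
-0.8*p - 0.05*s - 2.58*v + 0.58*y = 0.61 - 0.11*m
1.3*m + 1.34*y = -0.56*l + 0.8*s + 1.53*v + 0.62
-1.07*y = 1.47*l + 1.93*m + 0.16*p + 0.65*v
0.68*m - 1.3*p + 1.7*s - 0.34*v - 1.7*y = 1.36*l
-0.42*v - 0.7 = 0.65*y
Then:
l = 0.29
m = 0.28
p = 1.01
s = 0.12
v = -0.68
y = -0.64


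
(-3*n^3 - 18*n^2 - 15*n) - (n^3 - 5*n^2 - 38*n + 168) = -4*n^3 - 13*n^2 + 23*n - 168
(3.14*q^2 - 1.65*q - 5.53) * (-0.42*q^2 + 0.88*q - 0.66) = -1.3188*q^4 + 3.4562*q^3 - 1.2018*q^2 - 3.7774*q + 3.6498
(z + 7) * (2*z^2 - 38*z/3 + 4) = 2*z^3 + 4*z^2/3 - 254*z/3 + 28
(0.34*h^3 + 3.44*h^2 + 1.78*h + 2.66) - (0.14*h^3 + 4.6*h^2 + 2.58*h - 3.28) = 0.2*h^3 - 1.16*h^2 - 0.8*h + 5.94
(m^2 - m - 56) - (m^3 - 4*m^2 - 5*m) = -m^3 + 5*m^2 + 4*m - 56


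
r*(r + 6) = r^2 + 6*r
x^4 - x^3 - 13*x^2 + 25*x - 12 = (x - 3)*(x - 1)^2*(x + 4)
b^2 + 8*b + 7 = (b + 1)*(b + 7)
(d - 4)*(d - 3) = d^2 - 7*d + 12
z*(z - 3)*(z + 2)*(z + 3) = z^4 + 2*z^3 - 9*z^2 - 18*z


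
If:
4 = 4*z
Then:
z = 1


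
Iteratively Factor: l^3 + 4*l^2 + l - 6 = (l + 3)*(l^2 + l - 2) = (l + 2)*(l + 3)*(l - 1)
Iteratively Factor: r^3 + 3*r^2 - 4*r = (r - 1)*(r^2 + 4*r) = (r - 1)*(r + 4)*(r)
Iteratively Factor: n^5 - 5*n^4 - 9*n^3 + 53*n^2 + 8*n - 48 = (n - 4)*(n^4 - n^3 - 13*n^2 + n + 12) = (n - 4)^2*(n^3 + 3*n^2 - n - 3) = (n - 4)^2*(n + 1)*(n^2 + 2*n - 3) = (n - 4)^2*(n + 1)*(n + 3)*(n - 1)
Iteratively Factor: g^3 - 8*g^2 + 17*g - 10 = (g - 1)*(g^2 - 7*g + 10) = (g - 2)*(g - 1)*(g - 5)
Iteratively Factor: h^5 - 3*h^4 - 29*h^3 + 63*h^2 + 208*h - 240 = (h - 1)*(h^4 - 2*h^3 - 31*h^2 + 32*h + 240) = (h - 1)*(h + 4)*(h^3 - 6*h^2 - 7*h + 60) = (h - 5)*(h - 1)*(h + 4)*(h^2 - h - 12) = (h - 5)*(h - 1)*(h + 3)*(h + 4)*(h - 4)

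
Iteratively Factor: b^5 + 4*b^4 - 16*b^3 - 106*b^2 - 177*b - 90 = (b + 1)*(b^4 + 3*b^3 - 19*b^2 - 87*b - 90) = (b - 5)*(b + 1)*(b^3 + 8*b^2 + 21*b + 18) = (b - 5)*(b + 1)*(b + 3)*(b^2 + 5*b + 6) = (b - 5)*(b + 1)*(b + 2)*(b + 3)*(b + 3)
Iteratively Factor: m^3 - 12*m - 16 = (m - 4)*(m^2 + 4*m + 4) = (m - 4)*(m + 2)*(m + 2)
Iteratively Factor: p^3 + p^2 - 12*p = (p + 4)*(p^2 - 3*p) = p*(p + 4)*(p - 3)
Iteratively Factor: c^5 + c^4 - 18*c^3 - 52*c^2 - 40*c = (c + 2)*(c^4 - c^3 - 16*c^2 - 20*c) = (c + 2)^2*(c^3 - 3*c^2 - 10*c) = (c - 5)*(c + 2)^2*(c^2 + 2*c) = c*(c - 5)*(c + 2)^2*(c + 2)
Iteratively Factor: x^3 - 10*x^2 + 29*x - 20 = (x - 4)*(x^2 - 6*x + 5) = (x - 5)*(x - 4)*(x - 1)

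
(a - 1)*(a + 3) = a^2 + 2*a - 3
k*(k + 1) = k^2 + k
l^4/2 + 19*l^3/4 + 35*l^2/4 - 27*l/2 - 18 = (l/2 + 1/2)*(l - 3/2)*(l + 4)*(l + 6)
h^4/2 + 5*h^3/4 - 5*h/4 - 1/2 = (h/2 + 1)*(h - 1)*(h + 1/2)*(h + 1)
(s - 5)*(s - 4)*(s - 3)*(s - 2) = s^4 - 14*s^3 + 71*s^2 - 154*s + 120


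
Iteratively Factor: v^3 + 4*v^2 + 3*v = (v + 3)*(v^2 + v) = (v + 1)*(v + 3)*(v)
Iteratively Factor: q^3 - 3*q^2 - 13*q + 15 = (q - 1)*(q^2 - 2*q - 15) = (q - 5)*(q - 1)*(q + 3)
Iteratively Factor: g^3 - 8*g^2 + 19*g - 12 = (g - 3)*(g^2 - 5*g + 4) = (g - 3)*(g - 1)*(g - 4)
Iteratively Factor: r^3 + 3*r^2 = (r + 3)*(r^2) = r*(r + 3)*(r)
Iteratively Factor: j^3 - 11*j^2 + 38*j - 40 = (j - 2)*(j^2 - 9*j + 20) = (j - 5)*(j - 2)*(j - 4)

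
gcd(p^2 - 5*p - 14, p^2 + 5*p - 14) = 1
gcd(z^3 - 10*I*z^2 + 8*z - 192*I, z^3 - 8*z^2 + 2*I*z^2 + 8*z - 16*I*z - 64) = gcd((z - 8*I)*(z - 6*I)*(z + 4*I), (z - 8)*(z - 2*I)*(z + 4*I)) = z + 4*I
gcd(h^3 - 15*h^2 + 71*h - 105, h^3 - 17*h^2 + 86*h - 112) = h - 7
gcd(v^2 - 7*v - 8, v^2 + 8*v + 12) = 1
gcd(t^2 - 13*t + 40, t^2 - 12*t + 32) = t - 8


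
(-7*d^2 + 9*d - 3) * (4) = -28*d^2 + 36*d - 12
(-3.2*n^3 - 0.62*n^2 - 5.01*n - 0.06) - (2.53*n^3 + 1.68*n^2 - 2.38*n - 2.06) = -5.73*n^3 - 2.3*n^2 - 2.63*n + 2.0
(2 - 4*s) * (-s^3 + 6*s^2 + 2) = 4*s^4 - 26*s^3 + 12*s^2 - 8*s + 4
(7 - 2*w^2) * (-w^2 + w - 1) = 2*w^4 - 2*w^3 - 5*w^2 + 7*w - 7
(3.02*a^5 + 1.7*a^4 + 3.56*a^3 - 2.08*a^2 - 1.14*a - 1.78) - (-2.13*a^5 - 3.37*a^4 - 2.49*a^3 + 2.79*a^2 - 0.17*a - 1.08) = 5.15*a^5 + 5.07*a^4 + 6.05*a^3 - 4.87*a^2 - 0.97*a - 0.7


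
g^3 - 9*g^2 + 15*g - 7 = (g - 7)*(g - 1)^2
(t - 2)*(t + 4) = t^2 + 2*t - 8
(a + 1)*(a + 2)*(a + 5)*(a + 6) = a^4 + 14*a^3 + 65*a^2 + 112*a + 60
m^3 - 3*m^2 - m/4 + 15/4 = (m - 5/2)*(m - 3/2)*(m + 1)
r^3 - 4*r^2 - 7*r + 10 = (r - 5)*(r - 1)*(r + 2)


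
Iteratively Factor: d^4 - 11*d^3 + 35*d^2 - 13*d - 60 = (d - 4)*(d^3 - 7*d^2 + 7*d + 15) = (d - 4)*(d + 1)*(d^2 - 8*d + 15) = (d - 5)*(d - 4)*(d + 1)*(d - 3)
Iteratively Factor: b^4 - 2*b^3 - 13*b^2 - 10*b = (b + 2)*(b^3 - 4*b^2 - 5*b) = (b + 1)*(b + 2)*(b^2 - 5*b) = (b - 5)*(b + 1)*(b + 2)*(b)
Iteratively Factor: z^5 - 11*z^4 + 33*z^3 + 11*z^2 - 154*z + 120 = (z - 1)*(z^4 - 10*z^3 + 23*z^2 + 34*z - 120) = (z - 3)*(z - 1)*(z^3 - 7*z^2 + 2*z + 40) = (z - 5)*(z - 3)*(z - 1)*(z^2 - 2*z - 8) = (z - 5)*(z - 3)*(z - 1)*(z + 2)*(z - 4)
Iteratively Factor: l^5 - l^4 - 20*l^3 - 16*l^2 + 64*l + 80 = (l + 2)*(l^4 - 3*l^3 - 14*l^2 + 12*l + 40) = (l + 2)^2*(l^3 - 5*l^2 - 4*l + 20) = (l - 2)*(l + 2)^2*(l^2 - 3*l - 10) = (l - 2)*(l + 2)^3*(l - 5)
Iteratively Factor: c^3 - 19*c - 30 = (c + 2)*(c^2 - 2*c - 15) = (c + 2)*(c + 3)*(c - 5)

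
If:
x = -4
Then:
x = -4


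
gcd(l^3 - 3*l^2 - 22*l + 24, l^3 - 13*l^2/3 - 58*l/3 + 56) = l^2 - 2*l - 24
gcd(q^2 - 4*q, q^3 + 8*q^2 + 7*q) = q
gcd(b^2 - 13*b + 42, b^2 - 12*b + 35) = b - 7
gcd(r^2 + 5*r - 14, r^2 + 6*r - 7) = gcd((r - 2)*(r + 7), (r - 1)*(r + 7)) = r + 7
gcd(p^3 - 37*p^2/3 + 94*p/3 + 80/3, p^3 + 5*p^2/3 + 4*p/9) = 1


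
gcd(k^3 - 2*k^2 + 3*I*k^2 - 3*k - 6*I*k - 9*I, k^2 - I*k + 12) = k + 3*I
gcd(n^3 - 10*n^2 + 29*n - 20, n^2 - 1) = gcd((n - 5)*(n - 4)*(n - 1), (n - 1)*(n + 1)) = n - 1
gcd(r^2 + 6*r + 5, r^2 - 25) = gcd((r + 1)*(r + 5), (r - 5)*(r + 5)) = r + 5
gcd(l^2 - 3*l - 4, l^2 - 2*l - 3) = l + 1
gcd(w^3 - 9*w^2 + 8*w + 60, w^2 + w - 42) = w - 6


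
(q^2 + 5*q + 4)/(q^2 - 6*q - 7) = (q + 4)/(q - 7)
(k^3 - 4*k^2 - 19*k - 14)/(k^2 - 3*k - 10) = (k^2 - 6*k - 7)/(k - 5)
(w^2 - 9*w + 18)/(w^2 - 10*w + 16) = (w^2 - 9*w + 18)/(w^2 - 10*w + 16)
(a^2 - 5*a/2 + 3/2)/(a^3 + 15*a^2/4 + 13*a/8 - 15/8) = 4*(2*a^2 - 5*a + 3)/(8*a^3 + 30*a^2 + 13*a - 15)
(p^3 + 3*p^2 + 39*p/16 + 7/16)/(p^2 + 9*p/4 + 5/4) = (16*p^2 + 32*p + 7)/(4*(4*p + 5))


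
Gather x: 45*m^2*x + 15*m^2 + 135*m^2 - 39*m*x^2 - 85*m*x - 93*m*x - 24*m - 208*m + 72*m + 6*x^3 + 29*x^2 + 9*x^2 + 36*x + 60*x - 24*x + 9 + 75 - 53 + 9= 150*m^2 - 160*m + 6*x^3 + x^2*(38 - 39*m) + x*(45*m^2 - 178*m + 72) + 40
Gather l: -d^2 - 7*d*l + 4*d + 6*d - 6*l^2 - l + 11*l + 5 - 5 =-d^2 + 10*d - 6*l^2 + l*(10 - 7*d)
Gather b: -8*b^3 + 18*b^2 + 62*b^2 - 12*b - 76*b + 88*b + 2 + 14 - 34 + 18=-8*b^3 + 80*b^2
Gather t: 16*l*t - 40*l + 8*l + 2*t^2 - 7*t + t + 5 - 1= -32*l + 2*t^2 + t*(16*l - 6) + 4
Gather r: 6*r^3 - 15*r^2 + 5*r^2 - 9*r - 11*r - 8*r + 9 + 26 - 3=6*r^3 - 10*r^2 - 28*r + 32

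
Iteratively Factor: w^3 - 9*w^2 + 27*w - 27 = (w - 3)*(w^2 - 6*w + 9) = (w - 3)^2*(w - 3)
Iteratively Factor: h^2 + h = (h)*(h + 1)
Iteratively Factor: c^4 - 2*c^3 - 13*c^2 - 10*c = (c)*(c^3 - 2*c^2 - 13*c - 10) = c*(c - 5)*(c^2 + 3*c + 2) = c*(c - 5)*(c + 2)*(c + 1)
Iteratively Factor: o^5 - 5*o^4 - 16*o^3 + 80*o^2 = (o)*(o^4 - 5*o^3 - 16*o^2 + 80*o) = o*(o - 4)*(o^3 - o^2 - 20*o) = o^2*(o - 4)*(o^2 - o - 20) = o^2*(o - 4)*(o + 4)*(o - 5)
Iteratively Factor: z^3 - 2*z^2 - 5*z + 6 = (z - 1)*(z^2 - z - 6) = (z - 3)*(z - 1)*(z + 2)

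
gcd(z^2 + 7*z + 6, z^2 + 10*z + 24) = z + 6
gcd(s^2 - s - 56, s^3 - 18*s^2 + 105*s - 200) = s - 8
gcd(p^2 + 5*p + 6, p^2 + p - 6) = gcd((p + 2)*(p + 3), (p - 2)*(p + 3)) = p + 3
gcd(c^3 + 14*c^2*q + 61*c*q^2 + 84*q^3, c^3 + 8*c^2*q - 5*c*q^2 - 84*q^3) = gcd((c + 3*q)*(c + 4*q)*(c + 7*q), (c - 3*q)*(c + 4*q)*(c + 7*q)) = c^2 + 11*c*q + 28*q^2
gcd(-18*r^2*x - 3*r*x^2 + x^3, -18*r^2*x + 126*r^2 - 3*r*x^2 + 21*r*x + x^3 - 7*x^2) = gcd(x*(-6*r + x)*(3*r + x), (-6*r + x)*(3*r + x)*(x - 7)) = -18*r^2 - 3*r*x + x^2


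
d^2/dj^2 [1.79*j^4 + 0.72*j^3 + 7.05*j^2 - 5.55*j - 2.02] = 21.48*j^2 + 4.32*j + 14.1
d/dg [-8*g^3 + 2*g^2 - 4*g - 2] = -24*g^2 + 4*g - 4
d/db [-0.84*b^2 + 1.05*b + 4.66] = 1.05 - 1.68*b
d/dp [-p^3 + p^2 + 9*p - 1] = -3*p^2 + 2*p + 9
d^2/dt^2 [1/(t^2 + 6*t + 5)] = 2*(-t^2 - 6*t + 4*(t + 3)^2 - 5)/(t^2 + 6*t + 5)^3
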